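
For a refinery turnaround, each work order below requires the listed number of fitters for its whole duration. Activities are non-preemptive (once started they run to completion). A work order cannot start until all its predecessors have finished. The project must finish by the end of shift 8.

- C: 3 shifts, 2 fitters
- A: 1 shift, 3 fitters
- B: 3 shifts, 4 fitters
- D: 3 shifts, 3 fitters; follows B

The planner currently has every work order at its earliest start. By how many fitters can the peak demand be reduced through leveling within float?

Early-start peak: s1:9  s2:6  s3:6  s4:3  s5:3  s6:3  s7:0  s8:0 ⇒ 9.
Leveled (C@4, A@4, B@1, D@5): s1:4  s2:4  s3:4  s4:5  s5:5  s6:5  s7:3  s8:0 ⇒ 5.
Reduction 9 − 5 = 4.

4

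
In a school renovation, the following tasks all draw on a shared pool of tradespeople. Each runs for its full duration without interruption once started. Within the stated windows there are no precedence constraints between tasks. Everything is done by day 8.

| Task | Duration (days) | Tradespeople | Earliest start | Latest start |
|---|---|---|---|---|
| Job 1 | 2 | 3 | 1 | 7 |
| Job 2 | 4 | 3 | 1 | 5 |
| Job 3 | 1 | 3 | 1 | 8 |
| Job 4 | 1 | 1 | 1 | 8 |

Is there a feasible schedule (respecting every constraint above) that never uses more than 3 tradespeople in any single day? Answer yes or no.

yes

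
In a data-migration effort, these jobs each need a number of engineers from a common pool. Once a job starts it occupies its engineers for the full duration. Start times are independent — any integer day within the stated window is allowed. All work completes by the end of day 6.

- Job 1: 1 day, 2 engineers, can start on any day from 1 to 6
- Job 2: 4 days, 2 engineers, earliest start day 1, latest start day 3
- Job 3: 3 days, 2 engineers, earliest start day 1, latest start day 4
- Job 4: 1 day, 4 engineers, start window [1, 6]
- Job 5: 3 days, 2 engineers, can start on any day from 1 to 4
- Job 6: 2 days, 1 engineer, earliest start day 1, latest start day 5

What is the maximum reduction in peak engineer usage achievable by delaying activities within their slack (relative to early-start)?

7

Early-start peak: d1:13  d2:7  d3:6  d4:2  d5:0  d6:0 ⇒ 13.
Leveled (Job 1@1, Job 2@1, Job 3@1, Job 4@5, Job 5@2, Job 6@4): d1:6  d2:6  d3:6  d4:5  d5:5  d6:0 ⇒ 6.
Reduction 13 − 6 = 7.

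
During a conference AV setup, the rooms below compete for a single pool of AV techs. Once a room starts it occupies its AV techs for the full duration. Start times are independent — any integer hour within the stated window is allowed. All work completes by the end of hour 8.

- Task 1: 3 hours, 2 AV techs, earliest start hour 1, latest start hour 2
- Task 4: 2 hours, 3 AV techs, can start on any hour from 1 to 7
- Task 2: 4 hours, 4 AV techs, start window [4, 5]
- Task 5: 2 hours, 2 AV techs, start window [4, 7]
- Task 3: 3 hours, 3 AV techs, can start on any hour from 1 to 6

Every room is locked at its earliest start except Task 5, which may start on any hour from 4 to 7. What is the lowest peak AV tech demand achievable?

8

Task 5@4: h1:8  h2:8  h3:5  h4:6  h5:6  h6:4  h7:4  h8:0 → peak 8
Task 5@5: h1:8  h2:8  h3:5  h4:4  h5:6  h6:6  h7:4  h8:0 → peak 8
Task 5@6: h1:8  h2:8  h3:5  h4:4  h5:4  h6:6  h7:6  h8:0 → peak 8
Task 5@7: h1:8  h2:8  h3:5  h4:4  h5:4  h6:4  h7:6  h8:2 → peak 8
Best is Task 5@4, peak 8.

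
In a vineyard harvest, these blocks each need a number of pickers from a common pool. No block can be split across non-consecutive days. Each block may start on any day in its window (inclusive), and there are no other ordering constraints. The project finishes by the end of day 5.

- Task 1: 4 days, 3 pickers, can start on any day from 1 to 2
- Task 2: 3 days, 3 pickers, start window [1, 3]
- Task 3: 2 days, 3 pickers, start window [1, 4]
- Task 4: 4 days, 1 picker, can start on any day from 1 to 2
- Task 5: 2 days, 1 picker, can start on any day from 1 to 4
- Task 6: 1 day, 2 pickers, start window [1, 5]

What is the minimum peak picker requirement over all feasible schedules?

8

Early-start (Task 1@1, Task 2@1, Task 3@1, Task 4@1, Task 5@1, Task 6@1) gives peak 13: d1:13  d2:11  d3:7  d4:4  d5:0.
Shift Task 3→4, Task 6→5.
Schedule Task 1@1, Task 2@1, Task 3@4, Task 4@1, Task 5@1, Task 6@5: d1:8  d2:8  d3:7  d4:7  d5:5 — peak 8.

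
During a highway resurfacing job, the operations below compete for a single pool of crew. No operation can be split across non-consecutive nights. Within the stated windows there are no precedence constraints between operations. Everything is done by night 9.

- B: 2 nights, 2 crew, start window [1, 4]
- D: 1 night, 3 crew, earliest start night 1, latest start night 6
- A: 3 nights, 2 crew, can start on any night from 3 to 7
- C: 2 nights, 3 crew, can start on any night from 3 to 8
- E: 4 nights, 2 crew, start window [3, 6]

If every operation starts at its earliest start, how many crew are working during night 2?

2

At early start, night 2 has: B.
Demand: 2 = 2.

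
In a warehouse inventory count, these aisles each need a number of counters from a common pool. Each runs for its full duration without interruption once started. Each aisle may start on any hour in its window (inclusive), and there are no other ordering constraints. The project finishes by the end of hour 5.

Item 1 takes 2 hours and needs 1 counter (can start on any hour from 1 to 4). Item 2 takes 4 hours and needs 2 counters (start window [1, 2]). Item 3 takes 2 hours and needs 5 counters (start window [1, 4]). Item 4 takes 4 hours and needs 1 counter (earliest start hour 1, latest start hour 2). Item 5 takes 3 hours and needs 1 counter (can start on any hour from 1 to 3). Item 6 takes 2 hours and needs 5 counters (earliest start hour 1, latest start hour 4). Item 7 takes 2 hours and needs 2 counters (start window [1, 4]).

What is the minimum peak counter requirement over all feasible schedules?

10

Early-start (Item 1@1, Item 2@1, Item 3@1, Item 4@1, Item 5@1, Item 6@1, Item 7@1) gives peak 17: h1:17  h2:17  h3:4  h4:3  h5:0.
Shift Item 6→3, Item 7→4.
Schedule Item 1@1, Item 2@1, Item 3@1, Item 4@1, Item 5@1, Item 6@3, Item 7@4: h1:10  h2:10  h3:9  h4:10  h5:2 — peak 10.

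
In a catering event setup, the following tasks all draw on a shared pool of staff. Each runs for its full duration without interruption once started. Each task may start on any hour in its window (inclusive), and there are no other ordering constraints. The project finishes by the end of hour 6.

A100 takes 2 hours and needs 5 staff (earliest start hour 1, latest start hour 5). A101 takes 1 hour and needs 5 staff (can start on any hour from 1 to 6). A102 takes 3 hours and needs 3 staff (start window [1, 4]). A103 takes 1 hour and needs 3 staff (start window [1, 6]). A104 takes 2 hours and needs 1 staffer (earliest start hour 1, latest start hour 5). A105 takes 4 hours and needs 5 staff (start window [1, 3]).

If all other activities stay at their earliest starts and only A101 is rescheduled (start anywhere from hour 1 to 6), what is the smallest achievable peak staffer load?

A101@1: h1:22  h2:14  h3:8  h4:5  h5:0  h6:0 → peak 22
A101@2: h1:17  h2:19  h3:8  h4:5  h5:0  h6:0 → peak 19
A101@3: h1:17  h2:14  h3:13  h4:5  h5:0  h6:0 → peak 17
A101@4: h1:17  h2:14  h3:8  h4:10  h5:0  h6:0 → peak 17
A101@5: h1:17  h2:14  h3:8  h4:5  h5:5  h6:0 → peak 17
A101@6: h1:17  h2:14  h3:8  h4:5  h5:0  h6:5 → peak 17
Best is A101@3, peak 17.

17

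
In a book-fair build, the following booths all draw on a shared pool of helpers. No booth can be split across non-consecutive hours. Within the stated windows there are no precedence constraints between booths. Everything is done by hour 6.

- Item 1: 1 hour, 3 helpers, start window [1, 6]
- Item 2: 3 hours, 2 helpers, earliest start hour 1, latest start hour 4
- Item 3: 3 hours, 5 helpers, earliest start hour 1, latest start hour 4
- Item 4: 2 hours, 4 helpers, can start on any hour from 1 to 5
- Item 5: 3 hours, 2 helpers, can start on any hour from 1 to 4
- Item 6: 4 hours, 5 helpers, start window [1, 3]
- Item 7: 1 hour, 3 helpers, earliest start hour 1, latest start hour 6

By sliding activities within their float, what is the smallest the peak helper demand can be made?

11

Early-start (Item 1@1, Item 2@1, Item 3@1, Item 4@1, Item 5@1, Item 6@1, Item 7@1) gives peak 24: h1:24  h2:18  h3:14  h4:5  h5:0  h6:0.
Shift Item 3→4, Item 6→3, Item 7→2.
Schedule Item 1@1, Item 2@1, Item 3@4, Item 4@1, Item 5@1, Item 6@3, Item 7@2: h1:11  h2:11  h3:9  h4:10  h5:10  h6:10 — peak 11.
Total helper-hours = 61 over 6 hours ⇒ peak ≥ ⌈61/6⌉ = 11, so 11 is optimal.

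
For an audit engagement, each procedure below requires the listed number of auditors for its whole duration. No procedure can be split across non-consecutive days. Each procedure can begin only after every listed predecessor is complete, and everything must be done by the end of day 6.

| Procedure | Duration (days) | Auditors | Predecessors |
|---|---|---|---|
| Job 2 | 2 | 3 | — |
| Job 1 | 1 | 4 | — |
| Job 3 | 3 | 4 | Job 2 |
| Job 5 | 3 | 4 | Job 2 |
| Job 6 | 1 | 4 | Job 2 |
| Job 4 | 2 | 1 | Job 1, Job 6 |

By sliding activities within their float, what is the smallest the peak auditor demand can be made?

Early-start (Job 2@1, Job 1@1, Job 3@3, Job 5@3, Job 6@3, Job 4@4) gives peak 12: d1:7  d2:3  d3:12  d4:9  d5:9  d6:0.
Shift Job 5→4.
Schedule Job 2@1, Job 1@1, Job 3@3, Job 5@4, Job 6@3, Job 4@4: d1:7  d2:3  d3:8  d4:9  d5:9  d6:4 — peak 9.

9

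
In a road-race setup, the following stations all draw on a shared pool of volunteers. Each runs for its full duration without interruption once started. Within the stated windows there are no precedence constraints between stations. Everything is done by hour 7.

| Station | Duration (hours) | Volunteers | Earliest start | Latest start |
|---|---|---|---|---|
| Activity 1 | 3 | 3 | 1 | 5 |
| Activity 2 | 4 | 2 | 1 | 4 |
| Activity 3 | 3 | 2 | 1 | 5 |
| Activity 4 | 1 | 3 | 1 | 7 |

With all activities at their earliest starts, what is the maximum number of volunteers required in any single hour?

Early-start schedule: Activity 1@1, Activity 2@1, Activity 3@1, Activity 4@1.
Load per hour: hour 1: 10, hour 2: 7, hour 3: 7, hour 4: 2, hour 5: 0, hour 6: 0, hour 7: 0.
Peak is 10.

10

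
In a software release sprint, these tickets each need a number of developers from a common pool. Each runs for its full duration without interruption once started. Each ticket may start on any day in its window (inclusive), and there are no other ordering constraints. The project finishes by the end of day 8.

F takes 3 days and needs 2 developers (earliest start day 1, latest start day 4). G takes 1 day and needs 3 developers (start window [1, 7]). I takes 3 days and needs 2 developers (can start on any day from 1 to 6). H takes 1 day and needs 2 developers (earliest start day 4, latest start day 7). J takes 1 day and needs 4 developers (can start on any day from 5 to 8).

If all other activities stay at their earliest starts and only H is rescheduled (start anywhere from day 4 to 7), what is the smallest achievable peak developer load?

7

H@4: d1:7  d2:4  d3:4  d4:2  d5:4  d6:0  d7:0  d8:0 → peak 7
H@5: d1:7  d2:4  d3:4  d4:0  d5:6  d6:0  d7:0  d8:0 → peak 7
H@6: d1:7  d2:4  d3:4  d4:0  d5:4  d6:2  d7:0  d8:0 → peak 7
H@7: d1:7  d2:4  d3:4  d4:0  d5:4  d6:0  d7:2  d8:0 → peak 7
Best is H@4, peak 7.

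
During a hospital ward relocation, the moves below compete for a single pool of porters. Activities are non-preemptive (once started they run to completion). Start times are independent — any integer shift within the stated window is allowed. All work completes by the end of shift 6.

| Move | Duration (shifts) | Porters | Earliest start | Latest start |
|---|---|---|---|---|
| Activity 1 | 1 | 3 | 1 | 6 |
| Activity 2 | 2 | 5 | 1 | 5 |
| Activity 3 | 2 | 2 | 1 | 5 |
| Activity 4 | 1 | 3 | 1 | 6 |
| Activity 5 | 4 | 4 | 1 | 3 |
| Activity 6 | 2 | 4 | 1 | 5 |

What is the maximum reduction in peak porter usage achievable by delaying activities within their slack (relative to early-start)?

13

Early-start peak: s1:21  s2:15  s3:4  s4:4  s5:0  s6:0 ⇒ 21.
Leveled (Activity 1@1, Activity 2@1, Activity 3@2, Activity 4@4, Activity 5@3, Activity 6@5): s1:8  s2:7  s3:6  s4:7  s5:8  s6:8 ⇒ 8.
Reduction 21 − 8 = 13.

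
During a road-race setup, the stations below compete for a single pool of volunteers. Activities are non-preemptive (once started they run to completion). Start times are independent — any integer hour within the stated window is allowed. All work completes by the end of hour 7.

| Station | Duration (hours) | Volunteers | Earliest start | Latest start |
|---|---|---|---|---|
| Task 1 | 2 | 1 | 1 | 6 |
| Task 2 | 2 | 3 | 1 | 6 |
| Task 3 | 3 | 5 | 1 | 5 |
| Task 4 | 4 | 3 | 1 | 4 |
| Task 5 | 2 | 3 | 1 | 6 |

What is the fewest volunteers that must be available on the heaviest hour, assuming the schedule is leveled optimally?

6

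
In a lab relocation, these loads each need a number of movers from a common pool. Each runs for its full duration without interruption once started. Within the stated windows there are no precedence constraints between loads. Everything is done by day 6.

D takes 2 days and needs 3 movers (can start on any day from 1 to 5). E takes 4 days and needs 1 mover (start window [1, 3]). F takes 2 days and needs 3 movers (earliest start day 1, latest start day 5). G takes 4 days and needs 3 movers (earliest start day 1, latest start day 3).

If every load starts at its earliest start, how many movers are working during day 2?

10

At early start, day 2 has: D, E, F, G.
Demand: 3 + 1 + 3 + 3 = 10.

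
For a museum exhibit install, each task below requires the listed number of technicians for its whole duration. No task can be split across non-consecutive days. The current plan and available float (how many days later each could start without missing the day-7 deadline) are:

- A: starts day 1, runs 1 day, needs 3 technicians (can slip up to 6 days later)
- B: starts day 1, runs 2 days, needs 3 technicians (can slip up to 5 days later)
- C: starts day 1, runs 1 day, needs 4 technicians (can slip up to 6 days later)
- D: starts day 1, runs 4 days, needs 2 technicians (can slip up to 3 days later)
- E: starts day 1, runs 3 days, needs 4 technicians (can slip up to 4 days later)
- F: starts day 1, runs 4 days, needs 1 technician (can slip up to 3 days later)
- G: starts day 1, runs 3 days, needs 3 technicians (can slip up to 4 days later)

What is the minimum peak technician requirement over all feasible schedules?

Early-start (A@1, B@1, C@1, D@1, E@1, F@1, G@1) gives peak 20: d1:20  d2:13  d3:10  d4:3  d5:0  d6:0  d7:0.
Shift C→3, D→4, E→5, F→4, G→2.
Schedule A@1, B@1, C@3, D@4, E@5, F@4, G@2: d1:6  d2:6  d3:7  d4:6  d5:7  d6:7  d7:7 — peak 7.
Total technician-days = 46 over 7 days ⇒ peak ≥ ⌈46/7⌉ = 7, so 7 is optimal.

7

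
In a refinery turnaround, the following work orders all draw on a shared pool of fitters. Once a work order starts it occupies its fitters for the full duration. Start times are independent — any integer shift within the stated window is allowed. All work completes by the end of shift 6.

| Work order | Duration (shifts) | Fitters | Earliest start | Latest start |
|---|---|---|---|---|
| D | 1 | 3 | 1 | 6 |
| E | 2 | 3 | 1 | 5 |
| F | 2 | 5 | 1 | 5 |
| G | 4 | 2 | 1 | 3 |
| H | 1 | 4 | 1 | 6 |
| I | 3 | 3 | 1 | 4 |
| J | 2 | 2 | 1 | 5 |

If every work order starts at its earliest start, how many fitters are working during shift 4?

2

At early start, shift 4 has: G.
Demand: 2 = 2.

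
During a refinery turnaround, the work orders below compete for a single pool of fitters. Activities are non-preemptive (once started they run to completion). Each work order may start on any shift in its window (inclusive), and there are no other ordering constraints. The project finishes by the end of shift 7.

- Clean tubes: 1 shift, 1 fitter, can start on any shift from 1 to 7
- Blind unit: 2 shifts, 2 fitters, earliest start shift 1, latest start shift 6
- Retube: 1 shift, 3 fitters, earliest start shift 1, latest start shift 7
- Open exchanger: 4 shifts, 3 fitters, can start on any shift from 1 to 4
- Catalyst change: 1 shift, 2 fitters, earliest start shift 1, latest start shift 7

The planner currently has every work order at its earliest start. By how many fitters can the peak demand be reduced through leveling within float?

Early-start peak: s1:11  s2:5  s3:3  s4:3  s5:0  s6:0  s7:0 ⇒ 11.
Leveled (Clean tubes@1, Blind unit@1, Retube@3, Open exchanger@4, Catalyst change@2): s1:3  s2:4  s3:3  s4:3  s5:3  s6:3  s7:3 ⇒ 4.
Reduction 11 − 4 = 7.

7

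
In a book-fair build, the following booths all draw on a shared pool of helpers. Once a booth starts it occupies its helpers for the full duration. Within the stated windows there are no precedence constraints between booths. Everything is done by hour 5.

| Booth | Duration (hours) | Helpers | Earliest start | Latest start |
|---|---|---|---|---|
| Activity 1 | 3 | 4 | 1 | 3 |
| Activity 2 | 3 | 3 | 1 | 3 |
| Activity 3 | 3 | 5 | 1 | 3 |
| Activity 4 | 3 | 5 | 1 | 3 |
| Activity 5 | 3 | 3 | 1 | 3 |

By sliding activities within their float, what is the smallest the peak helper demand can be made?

Schedule Activity 1@1, Activity 2@1, Activity 3@1, Activity 4@1, Activity 5@1: h1:20  h2:20  h3:20  h4:0  h5:0 — peak 20.

20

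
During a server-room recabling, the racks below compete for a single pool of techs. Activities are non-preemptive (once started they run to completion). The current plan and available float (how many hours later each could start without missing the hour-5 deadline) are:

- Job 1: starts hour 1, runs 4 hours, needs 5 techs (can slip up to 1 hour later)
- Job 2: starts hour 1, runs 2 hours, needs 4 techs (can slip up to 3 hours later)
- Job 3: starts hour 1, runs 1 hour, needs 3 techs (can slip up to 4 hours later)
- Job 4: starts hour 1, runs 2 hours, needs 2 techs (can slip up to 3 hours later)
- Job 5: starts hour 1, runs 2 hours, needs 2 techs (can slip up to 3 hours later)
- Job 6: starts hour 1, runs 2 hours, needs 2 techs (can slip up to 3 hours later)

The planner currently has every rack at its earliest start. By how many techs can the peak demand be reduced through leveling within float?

7

Early-start peak: h1:18  h2:15  h3:5  h4:5  h5:0 ⇒ 18.
Leveled (Job 1@1, Job 2@1, Job 3@3, Job 4@1, Job 5@3, Job 6@4): h1:11  h2:11  h3:10  h4:9  h5:2 ⇒ 11.
Reduction 18 − 11 = 7.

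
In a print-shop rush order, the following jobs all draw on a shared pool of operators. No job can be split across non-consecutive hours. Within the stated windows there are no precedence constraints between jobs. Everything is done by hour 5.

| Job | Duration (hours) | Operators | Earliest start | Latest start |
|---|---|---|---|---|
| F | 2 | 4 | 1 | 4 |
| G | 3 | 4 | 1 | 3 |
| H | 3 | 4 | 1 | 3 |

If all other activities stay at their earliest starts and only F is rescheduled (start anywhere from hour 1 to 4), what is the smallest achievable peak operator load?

F@1: h1:12  h2:12  h3:8  h4:0  h5:0 → peak 12
F@2: h1:8  h2:12  h3:12  h4:0  h5:0 → peak 12
F@3: h1:8  h2:8  h3:12  h4:4  h5:0 → peak 12
F@4: h1:8  h2:8  h3:8  h4:4  h5:4 → peak 8
Best is F@4, peak 8.

8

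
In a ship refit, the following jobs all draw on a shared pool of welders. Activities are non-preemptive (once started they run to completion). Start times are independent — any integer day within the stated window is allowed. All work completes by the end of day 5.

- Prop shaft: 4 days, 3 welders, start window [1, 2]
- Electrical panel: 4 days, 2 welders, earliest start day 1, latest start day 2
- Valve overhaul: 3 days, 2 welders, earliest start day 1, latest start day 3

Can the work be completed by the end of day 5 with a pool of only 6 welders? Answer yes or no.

The minimum achievable peak is 7; 6 < 7, so no feasible schedule stays within the cap.

no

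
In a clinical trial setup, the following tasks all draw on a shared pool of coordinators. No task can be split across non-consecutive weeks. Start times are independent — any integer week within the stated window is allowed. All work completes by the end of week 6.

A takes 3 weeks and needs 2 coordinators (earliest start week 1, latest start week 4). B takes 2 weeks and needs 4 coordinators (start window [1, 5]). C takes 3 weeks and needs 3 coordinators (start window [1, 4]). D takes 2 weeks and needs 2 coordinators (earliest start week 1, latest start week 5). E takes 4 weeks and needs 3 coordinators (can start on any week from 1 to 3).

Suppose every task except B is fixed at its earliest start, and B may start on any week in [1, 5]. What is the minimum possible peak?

10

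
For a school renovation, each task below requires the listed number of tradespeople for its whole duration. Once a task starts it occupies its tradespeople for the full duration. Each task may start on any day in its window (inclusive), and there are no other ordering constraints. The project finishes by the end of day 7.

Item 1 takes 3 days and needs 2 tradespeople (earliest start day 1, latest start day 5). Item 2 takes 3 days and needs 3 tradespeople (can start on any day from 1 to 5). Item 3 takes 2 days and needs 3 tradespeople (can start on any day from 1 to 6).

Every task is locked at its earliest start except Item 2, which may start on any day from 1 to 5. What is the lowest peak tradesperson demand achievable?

5

Item 2@1: d1:8  d2:8  d3:5  d4:0  d5:0  d6:0  d7:0 → peak 8
Item 2@2: d1:5  d2:8  d3:5  d4:3  d5:0  d6:0  d7:0 → peak 8
Item 2@3: d1:5  d2:5  d3:5  d4:3  d5:3  d6:0  d7:0 → peak 5
Item 2@4: d1:5  d2:5  d3:2  d4:3  d5:3  d6:3  d7:0 → peak 5
Item 2@5: d1:5  d2:5  d3:2  d4:0  d5:3  d6:3  d7:3 → peak 5
Best is Item 2@3, peak 5.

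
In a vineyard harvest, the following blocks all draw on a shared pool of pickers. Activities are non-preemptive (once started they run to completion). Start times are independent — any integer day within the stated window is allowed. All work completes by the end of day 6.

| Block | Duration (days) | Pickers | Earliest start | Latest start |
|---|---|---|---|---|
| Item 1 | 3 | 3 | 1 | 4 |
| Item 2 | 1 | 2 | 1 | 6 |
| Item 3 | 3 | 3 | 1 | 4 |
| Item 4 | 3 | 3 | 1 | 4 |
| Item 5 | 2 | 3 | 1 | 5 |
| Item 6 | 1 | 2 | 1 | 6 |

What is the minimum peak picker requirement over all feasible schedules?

Early-start (Item 1@1, Item 2@1, Item 3@1, Item 4@1, Item 5@1, Item 6@1) gives peak 16: d1:16  d2:12  d3:9  d4:0  d5:0  d6:0.
Shift Item 3→2, Item 4→4, Item 5→5.
Schedule Item 1@1, Item 2@1, Item 3@2, Item 4@4, Item 5@5, Item 6@1: d1:7  d2:6  d3:6  d4:6  d5:6  d6:6 — peak 7.
Total picker-days = 37 over 6 days ⇒ peak ≥ ⌈37/6⌉ = 7, so 7 is optimal.

7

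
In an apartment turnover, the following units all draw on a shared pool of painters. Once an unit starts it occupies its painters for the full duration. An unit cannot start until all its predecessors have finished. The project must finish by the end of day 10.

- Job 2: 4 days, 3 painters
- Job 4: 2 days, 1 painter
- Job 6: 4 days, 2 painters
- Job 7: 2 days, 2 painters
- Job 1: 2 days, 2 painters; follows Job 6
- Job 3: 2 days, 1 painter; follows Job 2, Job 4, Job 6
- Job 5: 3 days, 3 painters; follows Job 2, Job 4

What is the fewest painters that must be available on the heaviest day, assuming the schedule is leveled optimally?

Early-start (Job 2@1, Job 4@1, Job 6@1, Job 7@1, Job 1@5, Job 3@5, Job 5@5) gives peak 8: d1:8  d2:8  d3:5  d4:5  d5:6  d6:6  d7:3  d8:0  d9:0  d10:0.
Shift Job 6→3, Job 7→5, Job 1→7, Job 3→9, Job 5→7.
Schedule Job 2@1, Job 4@1, Job 6@3, Job 7@5, Job 1@7, Job 3@9, Job 5@7: d1:4  d2:4  d3:5  d4:5  d5:4  d6:4  d7:5  d8:5  d9:4  d10:1 — peak 5.
Total painter-days = 41 over 10 days ⇒ peak ≥ ⌈41/10⌉ = 5, so 5 is optimal.

5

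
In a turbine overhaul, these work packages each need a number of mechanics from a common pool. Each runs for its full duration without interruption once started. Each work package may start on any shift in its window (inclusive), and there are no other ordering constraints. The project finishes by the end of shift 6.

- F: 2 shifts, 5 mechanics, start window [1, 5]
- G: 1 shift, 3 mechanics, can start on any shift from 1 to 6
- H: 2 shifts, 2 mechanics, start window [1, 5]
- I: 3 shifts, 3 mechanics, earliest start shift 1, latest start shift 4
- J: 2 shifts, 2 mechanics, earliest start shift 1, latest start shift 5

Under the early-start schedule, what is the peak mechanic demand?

Early-start schedule: F@1, G@1, H@1, I@1, J@1.
Load per shift: shift 1: 15, shift 2: 12, shift 3: 3, shift 4: 0, shift 5: 0, shift 6: 0.
Peak is 15.

15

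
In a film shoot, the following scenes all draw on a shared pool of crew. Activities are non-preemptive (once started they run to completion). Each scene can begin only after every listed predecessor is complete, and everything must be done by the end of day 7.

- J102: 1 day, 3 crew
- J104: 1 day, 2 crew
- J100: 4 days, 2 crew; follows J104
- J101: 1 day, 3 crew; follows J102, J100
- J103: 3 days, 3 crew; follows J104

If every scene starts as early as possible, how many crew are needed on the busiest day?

5

Early-start schedule: J102@1, J104@1, J100@2, J101@6, J103@2.
Load per day: day 1: 5, day 2: 5, day 3: 5, day 4: 5, day 5: 2, day 6: 3, day 7: 0.
Peak is 5.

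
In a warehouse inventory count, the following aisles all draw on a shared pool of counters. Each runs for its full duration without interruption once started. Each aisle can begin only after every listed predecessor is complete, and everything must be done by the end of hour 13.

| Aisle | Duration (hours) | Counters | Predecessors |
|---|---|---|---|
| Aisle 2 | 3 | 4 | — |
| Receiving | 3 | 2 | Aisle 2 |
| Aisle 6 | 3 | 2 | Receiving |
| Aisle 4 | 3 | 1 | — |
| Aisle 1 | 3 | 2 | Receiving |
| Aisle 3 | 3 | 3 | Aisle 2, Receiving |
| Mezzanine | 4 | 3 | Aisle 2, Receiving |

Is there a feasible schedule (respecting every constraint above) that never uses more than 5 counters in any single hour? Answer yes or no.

yes

Schedule Aisle 2@1, Receiving@4, Aisle 6@7, Aisle 4@1, Aisle 1@10, Aisle 3@7, Mezzanine@10: h1:5  h2:5  h3:5  h4:2  h5:2  h6:2  h7:5  h8:5  h9:5  h10:5  h11:5  h12:5  h13:3 — peak 5 ≤ 5.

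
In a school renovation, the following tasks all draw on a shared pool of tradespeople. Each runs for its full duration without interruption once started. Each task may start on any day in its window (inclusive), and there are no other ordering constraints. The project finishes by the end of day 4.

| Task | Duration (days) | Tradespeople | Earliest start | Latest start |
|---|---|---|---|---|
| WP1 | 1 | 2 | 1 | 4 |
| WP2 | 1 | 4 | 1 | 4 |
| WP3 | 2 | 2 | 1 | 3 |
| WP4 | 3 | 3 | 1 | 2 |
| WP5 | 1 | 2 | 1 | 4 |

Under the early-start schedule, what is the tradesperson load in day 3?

3

At early start, day 3 has: WP4.
Demand: 3 = 3.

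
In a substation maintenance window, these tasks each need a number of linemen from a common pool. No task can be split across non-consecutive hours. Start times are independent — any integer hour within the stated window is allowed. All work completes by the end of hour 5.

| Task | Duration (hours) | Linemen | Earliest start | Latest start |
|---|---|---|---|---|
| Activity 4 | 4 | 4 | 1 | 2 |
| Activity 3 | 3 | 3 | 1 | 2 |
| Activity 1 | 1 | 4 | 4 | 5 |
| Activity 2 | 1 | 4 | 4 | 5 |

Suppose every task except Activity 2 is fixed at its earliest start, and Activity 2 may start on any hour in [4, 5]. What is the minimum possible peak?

8

Activity 2@4: h1:7  h2:7  h3:7  h4:12  h5:0 → peak 12
Activity 2@5: h1:7  h2:7  h3:7  h4:8  h5:4 → peak 8
Best is Activity 2@5, peak 8.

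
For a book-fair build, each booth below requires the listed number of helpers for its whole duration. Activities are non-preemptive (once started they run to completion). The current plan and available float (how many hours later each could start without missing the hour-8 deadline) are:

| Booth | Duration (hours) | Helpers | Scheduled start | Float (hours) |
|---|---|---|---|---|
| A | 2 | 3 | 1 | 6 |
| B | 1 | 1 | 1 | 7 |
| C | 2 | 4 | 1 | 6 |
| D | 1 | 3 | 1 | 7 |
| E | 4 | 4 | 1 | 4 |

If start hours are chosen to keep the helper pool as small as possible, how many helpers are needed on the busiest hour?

6

Early-start (A@1, B@1, C@1, D@1, E@1) gives peak 15: h1:15  h2:11  h3:4  h4:4  h5:0  h6:0  h7:0  h8:0.
Shift C→3, D→2, E→5.
Schedule A@1, B@1, C@3, D@2, E@5: h1:4  h2:6  h3:4  h4:4  h5:4  h6:4  h7:4  h8:4 — peak 6.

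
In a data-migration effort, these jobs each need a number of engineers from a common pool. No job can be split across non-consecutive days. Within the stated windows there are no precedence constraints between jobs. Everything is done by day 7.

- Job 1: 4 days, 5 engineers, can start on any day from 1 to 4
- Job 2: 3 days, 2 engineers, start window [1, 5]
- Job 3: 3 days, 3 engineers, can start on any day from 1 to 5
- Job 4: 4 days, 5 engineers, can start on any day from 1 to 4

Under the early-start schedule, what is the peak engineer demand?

Early-start schedule: Job 1@1, Job 2@1, Job 3@1, Job 4@1.
Load per day: day 1: 15, day 2: 15, day 3: 15, day 4: 10, day 5: 0, day 6: 0, day 7: 0.
Peak is 15.

15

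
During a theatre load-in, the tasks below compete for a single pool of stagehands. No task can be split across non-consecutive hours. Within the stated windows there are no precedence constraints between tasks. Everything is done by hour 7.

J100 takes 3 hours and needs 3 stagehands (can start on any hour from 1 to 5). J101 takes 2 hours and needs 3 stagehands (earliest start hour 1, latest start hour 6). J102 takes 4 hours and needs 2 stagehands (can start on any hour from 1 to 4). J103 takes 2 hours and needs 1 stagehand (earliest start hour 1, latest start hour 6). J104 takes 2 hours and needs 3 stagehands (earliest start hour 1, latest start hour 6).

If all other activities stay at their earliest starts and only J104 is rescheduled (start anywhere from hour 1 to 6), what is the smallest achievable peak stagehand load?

9

J104@1: h1:12  h2:12  h3:5  h4:2  h5:0  h6:0  h7:0 → peak 12
J104@2: h1:9  h2:12  h3:8  h4:2  h5:0  h6:0  h7:0 → peak 12
J104@3: h1:9  h2:9  h3:8  h4:5  h5:0  h6:0  h7:0 → peak 9
J104@4: h1:9  h2:9  h3:5  h4:5  h5:3  h6:0  h7:0 → peak 9
J104@5: h1:9  h2:9  h3:5  h4:2  h5:3  h6:3  h7:0 → peak 9
J104@6: h1:9  h2:9  h3:5  h4:2  h5:0  h6:3  h7:3 → peak 9
Best is J104@3, peak 9.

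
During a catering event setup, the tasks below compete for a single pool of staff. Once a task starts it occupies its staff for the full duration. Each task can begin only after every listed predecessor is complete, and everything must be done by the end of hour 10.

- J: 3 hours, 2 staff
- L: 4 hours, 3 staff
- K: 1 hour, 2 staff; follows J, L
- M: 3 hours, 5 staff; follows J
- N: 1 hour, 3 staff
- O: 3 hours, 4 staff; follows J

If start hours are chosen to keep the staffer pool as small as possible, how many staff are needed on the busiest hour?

6

Early-start (J@1, L@1, K@5, M@4, N@1, O@4) gives peak 12: h1:8  h2:5  h3:5  h4:12  h5:11  h6:9  h7:0  h8:0  h9:0  h10:0.
Shift M→8, N→4, O→5.
Schedule J@1, L@1, K@5, M@8, N@4, O@5: h1:5  h2:5  h3:5  h4:6  h5:6  h6:4  h7:4  h8:5  h9:5  h10:5 — peak 6.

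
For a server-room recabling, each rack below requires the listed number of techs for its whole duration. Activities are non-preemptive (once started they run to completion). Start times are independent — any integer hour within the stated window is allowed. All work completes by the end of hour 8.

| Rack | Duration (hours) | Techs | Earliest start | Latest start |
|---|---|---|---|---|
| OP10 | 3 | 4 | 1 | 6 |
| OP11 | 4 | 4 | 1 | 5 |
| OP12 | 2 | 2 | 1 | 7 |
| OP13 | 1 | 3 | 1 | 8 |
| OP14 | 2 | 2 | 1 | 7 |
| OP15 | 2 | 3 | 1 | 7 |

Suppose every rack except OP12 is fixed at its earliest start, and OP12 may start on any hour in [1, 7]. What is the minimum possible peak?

OP12@1: h1:18  h2:15  h3:8  h4:4  h5:0  h6:0  h7:0  h8:0 → peak 18
OP12@2: h1:16  h2:15  h3:10  h4:4  h5:0  h6:0  h7:0  h8:0 → peak 16
OP12@3: h1:16  h2:13  h3:10  h4:6  h5:0  h6:0  h7:0  h8:0 → peak 16
OP12@4: h1:16  h2:13  h3:8  h4:6  h5:2  h6:0  h7:0  h8:0 → peak 16
OP12@5: h1:16  h2:13  h3:8  h4:4  h5:2  h6:2  h7:0  h8:0 → peak 16
OP12@6: h1:16  h2:13  h3:8  h4:4  h5:0  h6:2  h7:2  h8:0 → peak 16
OP12@7: h1:16  h2:13  h3:8  h4:4  h5:0  h6:0  h7:2  h8:2 → peak 16
Best is OP12@2, peak 16.

16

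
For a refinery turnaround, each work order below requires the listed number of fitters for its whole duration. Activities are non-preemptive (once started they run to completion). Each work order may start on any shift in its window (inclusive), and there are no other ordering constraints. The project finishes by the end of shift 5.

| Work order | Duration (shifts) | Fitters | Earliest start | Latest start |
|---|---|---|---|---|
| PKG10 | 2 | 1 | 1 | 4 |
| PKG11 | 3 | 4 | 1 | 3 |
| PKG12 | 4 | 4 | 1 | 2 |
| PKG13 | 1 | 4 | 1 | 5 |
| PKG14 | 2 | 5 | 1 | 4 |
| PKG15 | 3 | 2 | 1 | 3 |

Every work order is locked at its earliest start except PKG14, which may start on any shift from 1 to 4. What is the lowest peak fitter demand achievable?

15

PKG14@1: s1:20  s2:16  s3:10  s4:4  s5:0 → peak 20
PKG14@2: s1:15  s2:16  s3:15  s4:4  s5:0 → peak 16
PKG14@3: s1:15  s2:11  s3:15  s4:9  s5:0 → peak 15
PKG14@4: s1:15  s2:11  s3:10  s4:9  s5:5 → peak 15
Best is PKG14@3, peak 15.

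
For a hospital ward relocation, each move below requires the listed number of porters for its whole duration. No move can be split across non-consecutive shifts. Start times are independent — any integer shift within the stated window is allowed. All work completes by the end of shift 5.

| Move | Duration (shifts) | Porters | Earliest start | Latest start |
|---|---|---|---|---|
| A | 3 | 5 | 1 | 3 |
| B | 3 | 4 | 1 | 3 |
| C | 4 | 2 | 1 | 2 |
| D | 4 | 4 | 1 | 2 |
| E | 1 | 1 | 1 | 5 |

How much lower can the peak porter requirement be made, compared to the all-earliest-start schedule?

Early-start peak: s1:16  s2:15  s3:15  s4:6  s5:0 ⇒ 16.
Leveled (A@1, B@1, C@1, D@1, E@4): s1:15  s2:15  s3:15  s4:7  s5:0 ⇒ 15.
Reduction 16 − 15 = 1.

1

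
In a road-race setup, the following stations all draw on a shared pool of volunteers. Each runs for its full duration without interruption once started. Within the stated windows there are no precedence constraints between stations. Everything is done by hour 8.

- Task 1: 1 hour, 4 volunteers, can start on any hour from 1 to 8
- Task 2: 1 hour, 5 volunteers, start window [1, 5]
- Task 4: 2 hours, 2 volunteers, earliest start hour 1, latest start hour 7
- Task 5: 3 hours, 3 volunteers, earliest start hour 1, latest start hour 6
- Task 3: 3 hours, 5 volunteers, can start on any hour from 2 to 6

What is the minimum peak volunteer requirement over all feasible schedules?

5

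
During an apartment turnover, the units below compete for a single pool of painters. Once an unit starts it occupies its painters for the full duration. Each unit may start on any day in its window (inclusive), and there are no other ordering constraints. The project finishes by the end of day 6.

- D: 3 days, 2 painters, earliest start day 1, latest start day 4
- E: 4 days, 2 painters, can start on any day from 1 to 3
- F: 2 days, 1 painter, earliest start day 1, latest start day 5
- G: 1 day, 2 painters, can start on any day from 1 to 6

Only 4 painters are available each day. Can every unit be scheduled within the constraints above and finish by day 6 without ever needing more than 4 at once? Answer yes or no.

Schedule D@1, E@1, F@4, G@5: d1:4  d2:4  d3:4  d4:3  d5:3  d6:0 — peak 4 ≤ 4.

yes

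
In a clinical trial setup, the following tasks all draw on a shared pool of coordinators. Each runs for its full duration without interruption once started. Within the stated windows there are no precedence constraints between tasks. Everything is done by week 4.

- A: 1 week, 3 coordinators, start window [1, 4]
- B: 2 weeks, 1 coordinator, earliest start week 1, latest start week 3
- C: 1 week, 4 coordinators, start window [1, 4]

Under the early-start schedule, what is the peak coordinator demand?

Early-start schedule: A@1, B@1, C@1.
Load per week: week 1: 8, week 2: 1, week 3: 0, week 4: 0.
Peak is 8.

8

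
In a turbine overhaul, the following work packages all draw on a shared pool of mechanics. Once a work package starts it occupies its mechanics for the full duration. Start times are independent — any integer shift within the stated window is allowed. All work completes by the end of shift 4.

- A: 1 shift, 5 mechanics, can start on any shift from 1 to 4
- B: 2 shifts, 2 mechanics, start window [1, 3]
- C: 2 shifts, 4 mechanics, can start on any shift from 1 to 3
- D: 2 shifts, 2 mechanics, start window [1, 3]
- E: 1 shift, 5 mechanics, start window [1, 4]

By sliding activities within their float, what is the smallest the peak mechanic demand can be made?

7

Early-start (A@1, B@1, C@1, D@1, E@1) gives peak 18: s1:18  s2:8  s3:0  s4:0.
Shift C→2, D→3, E→4.
Schedule A@1, B@1, C@2, D@3, E@4: s1:7  s2:6  s3:6  s4:7 — peak 7.
Total mechanic-shifts = 26 over 4 shifts ⇒ peak ≥ ⌈26/4⌉ = 7, so 7 is optimal.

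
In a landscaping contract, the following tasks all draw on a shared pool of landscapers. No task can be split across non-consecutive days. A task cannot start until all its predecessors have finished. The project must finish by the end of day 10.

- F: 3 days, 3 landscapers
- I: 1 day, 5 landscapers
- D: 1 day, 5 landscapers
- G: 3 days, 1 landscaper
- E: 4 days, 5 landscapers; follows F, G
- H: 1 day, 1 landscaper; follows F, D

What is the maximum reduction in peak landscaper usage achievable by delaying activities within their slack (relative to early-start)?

9

Early-start peak: d1:14  d2:4  d3:4  d4:6  d5:5  d6:5  d7:5  d8:0  d9:0  d10:0 ⇒ 14.
Leveled (F@1, I@4, D@5, G@1, E@6, H@10): d1:4  d2:4  d3:4  d4:5  d5:5  d6:5  d7:5  d8:5  d9:5  d10:1 ⇒ 5.
Reduction 14 − 5 = 9.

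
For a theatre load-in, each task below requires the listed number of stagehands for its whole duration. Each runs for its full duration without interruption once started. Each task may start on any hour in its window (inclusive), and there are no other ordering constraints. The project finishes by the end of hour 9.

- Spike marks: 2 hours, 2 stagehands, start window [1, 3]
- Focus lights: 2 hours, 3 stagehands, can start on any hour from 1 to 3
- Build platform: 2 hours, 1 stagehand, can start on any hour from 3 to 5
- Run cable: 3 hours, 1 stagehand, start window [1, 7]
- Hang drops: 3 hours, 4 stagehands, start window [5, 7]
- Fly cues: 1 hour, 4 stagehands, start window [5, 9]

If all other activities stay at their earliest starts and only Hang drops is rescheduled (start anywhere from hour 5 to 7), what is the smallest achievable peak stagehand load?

Hang drops@5: h1:6  h2:6  h3:2  h4:1  h5:8  h6:4  h7:4  h8:0  h9:0 → peak 8
Hang drops@6: h1:6  h2:6  h3:2  h4:1  h5:4  h6:4  h7:4  h8:4  h9:0 → peak 6
Hang drops@7: h1:6  h2:6  h3:2  h4:1  h5:4  h6:0  h7:4  h8:4  h9:4 → peak 6
Best is Hang drops@6, peak 6.

6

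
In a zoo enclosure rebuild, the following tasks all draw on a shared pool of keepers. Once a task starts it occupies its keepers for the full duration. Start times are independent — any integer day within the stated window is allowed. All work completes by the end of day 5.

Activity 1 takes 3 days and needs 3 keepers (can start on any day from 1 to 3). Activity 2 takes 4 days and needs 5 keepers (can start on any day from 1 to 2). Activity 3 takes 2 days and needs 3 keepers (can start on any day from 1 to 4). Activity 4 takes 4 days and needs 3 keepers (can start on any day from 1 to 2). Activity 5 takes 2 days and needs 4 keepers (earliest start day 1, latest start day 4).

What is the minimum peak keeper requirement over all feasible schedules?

14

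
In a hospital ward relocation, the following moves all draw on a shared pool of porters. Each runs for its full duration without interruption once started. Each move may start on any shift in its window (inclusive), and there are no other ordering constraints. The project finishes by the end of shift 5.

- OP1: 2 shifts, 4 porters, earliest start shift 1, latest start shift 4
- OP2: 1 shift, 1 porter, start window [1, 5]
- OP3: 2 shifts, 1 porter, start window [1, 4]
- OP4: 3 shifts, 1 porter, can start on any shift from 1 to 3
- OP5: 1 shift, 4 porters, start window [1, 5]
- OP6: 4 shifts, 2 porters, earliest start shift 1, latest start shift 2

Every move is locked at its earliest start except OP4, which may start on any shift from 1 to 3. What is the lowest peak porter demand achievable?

OP4@1: s1:13  s2:8  s3:3  s4:2  s5:0 → peak 13
OP4@2: s1:12  s2:8  s3:3  s4:3  s5:0 → peak 12
OP4@3: s1:12  s2:7  s3:3  s4:3  s5:1 → peak 12
Best is OP4@2, peak 12.

12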